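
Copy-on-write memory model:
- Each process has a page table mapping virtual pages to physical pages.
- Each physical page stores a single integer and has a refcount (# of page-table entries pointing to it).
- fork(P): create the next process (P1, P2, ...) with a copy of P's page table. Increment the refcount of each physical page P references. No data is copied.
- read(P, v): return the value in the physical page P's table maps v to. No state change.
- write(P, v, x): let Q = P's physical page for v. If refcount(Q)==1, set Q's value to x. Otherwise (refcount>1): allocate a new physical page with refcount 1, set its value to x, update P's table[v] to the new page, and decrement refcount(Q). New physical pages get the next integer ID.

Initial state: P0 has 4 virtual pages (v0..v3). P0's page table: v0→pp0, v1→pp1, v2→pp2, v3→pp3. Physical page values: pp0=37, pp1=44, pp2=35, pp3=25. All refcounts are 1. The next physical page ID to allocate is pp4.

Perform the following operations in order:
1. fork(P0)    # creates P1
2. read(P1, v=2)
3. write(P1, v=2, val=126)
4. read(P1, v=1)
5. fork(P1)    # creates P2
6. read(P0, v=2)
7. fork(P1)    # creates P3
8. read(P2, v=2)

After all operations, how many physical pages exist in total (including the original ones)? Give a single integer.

Op 1: fork(P0) -> P1. 4 ppages; refcounts: pp0:2 pp1:2 pp2:2 pp3:2
Op 2: read(P1, v2) -> 35. No state change.
Op 3: write(P1, v2, 126). refcount(pp2)=2>1 -> COPY to pp4. 5 ppages; refcounts: pp0:2 pp1:2 pp2:1 pp3:2 pp4:1
Op 4: read(P1, v1) -> 44. No state change.
Op 5: fork(P1) -> P2. 5 ppages; refcounts: pp0:3 pp1:3 pp2:1 pp3:3 pp4:2
Op 6: read(P0, v2) -> 35. No state change.
Op 7: fork(P1) -> P3. 5 ppages; refcounts: pp0:4 pp1:4 pp2:1 pp3:4 pp4:3
Op 8: read(P2, v2) -> 126. No state change.

Answer: 5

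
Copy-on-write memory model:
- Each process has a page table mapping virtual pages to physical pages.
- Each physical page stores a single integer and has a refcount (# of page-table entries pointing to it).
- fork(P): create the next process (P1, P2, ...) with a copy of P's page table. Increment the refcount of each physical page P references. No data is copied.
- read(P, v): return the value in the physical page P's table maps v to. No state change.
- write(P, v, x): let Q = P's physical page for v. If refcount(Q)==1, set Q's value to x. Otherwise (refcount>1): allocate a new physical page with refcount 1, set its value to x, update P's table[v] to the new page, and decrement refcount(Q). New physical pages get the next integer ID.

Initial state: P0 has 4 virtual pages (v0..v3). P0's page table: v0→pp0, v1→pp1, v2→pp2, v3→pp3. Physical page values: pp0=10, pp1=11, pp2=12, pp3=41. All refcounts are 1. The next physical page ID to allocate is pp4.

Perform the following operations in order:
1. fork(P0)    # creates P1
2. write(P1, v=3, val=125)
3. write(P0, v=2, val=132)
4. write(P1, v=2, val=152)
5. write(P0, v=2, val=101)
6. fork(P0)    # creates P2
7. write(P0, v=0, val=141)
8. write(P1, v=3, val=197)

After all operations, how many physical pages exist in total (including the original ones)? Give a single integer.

Op 1: fork(P0) -> P1. 4 ppages; refcounts: pp0:2 pp1:2 pp2:2 pp3:2
Op 2: write(P1, v3, 125). refcount(pp3)=2>1 -> COPY to pp4. 5 ppages; refcounts: pp0:2 pp1:2 pp2:2 pp3:1 pp4:1
Op 3: write(P0, v2, 132). refcount(pp2)=2>1 -> COPY to pp5. 6 ppages; refcounts: pp0:2 pp1:2 pp2:1 pp3:1 pp4:1 pp5:1
Op 4: write(P1, v2, 152). refcount(pp2)=1 -> write in place. 6 ppages; refcounts: pp0:2 pp1:2 pp2:1 pp3:1 pp4:1 pp5:1
Op 5: write(P0, v2, 101). refcount(pp5)=1 -> write in place. 6 ppages; refcounts: pp0:2 pp1:2 pp2:1 pp3:1 pp4:1 pp5:1
Op 6: fork(P0) -> P2. 6 ppages; refcounts: pp0:3 pp1:3 pp2:1 pp3:2 pp4:1 pp5:2
Op 7: write(P0, v0, 141). refcount(pp0)=3>1 -> COPY to pp6. 7 ppages; refcounts: pp0:2 pp1:3 pp2:1 pp3:2 pp4:1 pp5:2 pp6:1
Op 8: write(P1, v3, 197). refcount(pp4)=1 -> write in place. 7 ppages; refcounts: pp0:2 pp1:3 pp2:1 pp3:2 pp4:1 pp5:2 pp6:1

Answer: 7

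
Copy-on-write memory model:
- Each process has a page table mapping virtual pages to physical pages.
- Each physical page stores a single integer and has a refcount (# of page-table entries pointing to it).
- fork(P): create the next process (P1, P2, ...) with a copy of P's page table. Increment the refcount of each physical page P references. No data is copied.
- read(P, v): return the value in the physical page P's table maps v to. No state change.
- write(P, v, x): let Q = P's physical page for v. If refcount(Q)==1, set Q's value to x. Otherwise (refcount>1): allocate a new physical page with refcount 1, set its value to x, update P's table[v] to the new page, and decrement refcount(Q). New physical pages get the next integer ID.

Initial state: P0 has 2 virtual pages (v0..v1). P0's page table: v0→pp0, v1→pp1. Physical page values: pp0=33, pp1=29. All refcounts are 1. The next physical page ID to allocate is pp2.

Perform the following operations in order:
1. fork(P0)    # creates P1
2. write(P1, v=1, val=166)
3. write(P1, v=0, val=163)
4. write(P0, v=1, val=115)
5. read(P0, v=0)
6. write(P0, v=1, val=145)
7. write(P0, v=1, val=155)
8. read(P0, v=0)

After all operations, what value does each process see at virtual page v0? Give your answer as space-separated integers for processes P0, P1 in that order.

Op 1: fork(P0) -> P1. 2 ppages; refcounts: pp0:2 pp1:2
Op 2: write(P1, v1, 166). refcount(pp1)=2>1 -> COPY to pp2. 3 ppages; refcounts: pp0:2 pp1:1 pp2:1
Op 3: write(P1, v0, 163). refcount(pp0)=2>1 -> COPY to pp3. 4 ppages; refcounts: pp0:1 pp1:1 pp2:1 pp3:1
Op 4: write(P0, v1, 115). refcount(pp1)=1 -> write in place. 4 ppages; refcounts: pp0:1 pp1:1 pp2:1 pp3:1
Op 5: read(P0, v0) -> 33. No state change.
Op 6: write(P0, v1, 145). refcount(pp1)=1 -> write in place. 4 ppages; refcounts: pp0:1 pp1:1 pp2:1 pp3:1
Op 7: write(P0, v1, 155). refcount(pp1)=1 -> write in place. 4 ppages; refcounts: pp0:1 pp1:1 pp2:1 pp3:1
Op 8: read(P0, v0) -> 33. No state change.
P0: v0 -> pp0 = 33
P1: v0 -> pp3 = 163

Answer: 33 163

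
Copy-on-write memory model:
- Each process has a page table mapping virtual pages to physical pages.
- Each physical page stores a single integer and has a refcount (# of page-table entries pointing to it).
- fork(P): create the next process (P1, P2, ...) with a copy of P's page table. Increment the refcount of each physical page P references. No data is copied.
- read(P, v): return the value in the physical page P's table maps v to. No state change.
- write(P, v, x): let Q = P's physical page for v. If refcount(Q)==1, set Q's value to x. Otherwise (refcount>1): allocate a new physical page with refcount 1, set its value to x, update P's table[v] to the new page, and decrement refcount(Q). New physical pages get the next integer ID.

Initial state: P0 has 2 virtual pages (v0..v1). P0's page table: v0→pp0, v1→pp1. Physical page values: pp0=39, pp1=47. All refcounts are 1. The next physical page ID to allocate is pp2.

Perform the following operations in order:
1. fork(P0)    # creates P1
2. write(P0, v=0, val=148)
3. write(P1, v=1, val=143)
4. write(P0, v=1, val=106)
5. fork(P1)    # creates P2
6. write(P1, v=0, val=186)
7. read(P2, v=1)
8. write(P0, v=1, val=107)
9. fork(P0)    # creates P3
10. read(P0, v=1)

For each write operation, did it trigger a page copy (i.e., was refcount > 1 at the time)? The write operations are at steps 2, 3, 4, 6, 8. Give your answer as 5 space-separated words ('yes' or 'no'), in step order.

Op 1: fork(P0) -> P1. 2 ppages; refcounts: pp0:2 pp1:2
Op 2: write(P0, v0, 148). refcount(pp0)=2>1 -> COPY to pp2. 3 ppages; refcounts: pp0:1 pp1:2 pp2:1
Op 3: write(P1, v1, 143). refcount(pp1)=2>1 -> COPY to pp3. 4 ppages; refcounts: pp0:1 pp1:1 pp2:1 pp3:1
Op 4: write(P0, v1, 106). refcount(pp1)=1 -> write in place. 4 ppages; refcounts: pp0:1 pp1:1 pp2:1 pp3:1
Op 5: fork(P1) -> P2. 4 ppages; refcounts: pp0:2 pp1:1 pp2:1 pp3:2
Op 6: write(P1, v0, 186). refcount(pp0)=2>1 -> COPY to pp4. 5 ppages; refcounts: pp0:1 pp1:1 pp2:1 pp3:2 pp4:1
Op 7: read(P2, v1) -> 143. No state change.
Op 8: write(P0, v1, 107). refcount(pp1)=1 -> write in place. 5 ppages; refcounts: pp0:1 pp1:1 pp2:1 pp3:2 pp4:1
Op 9: fork(P0) -> P3. 5 ppages; refcounts: pp0:1 pp1:2 pp2:2 pp3:2 pp4:1
Op 10: read(P0, v1) -> 107. No state change.

yes yes no yes no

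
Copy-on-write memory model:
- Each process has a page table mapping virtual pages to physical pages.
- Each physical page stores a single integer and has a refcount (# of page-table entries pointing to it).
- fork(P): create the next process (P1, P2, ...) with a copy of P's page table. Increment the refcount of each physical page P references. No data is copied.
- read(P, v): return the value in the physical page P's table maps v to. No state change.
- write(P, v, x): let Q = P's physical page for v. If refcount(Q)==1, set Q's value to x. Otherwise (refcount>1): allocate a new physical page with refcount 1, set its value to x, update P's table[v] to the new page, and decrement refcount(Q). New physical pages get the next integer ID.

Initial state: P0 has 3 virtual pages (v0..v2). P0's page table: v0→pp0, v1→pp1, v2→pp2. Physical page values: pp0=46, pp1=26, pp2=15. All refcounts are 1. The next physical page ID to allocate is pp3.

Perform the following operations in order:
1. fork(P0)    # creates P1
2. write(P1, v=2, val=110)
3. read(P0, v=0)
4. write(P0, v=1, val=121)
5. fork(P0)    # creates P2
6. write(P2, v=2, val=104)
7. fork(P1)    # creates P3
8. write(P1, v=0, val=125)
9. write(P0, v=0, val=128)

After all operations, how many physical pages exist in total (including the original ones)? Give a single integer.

Op 1: fork(P0) -> P1. 3 ppages; refcounts: pp0:2 pp1:2 pp2:2
Op 2: write(P1, v2, 110). refcount(pp2)=2>1 -> COPY to pp3. 4 ppages; refcounts: pp0:2 pp1:2 pp2:1 pp3:1
Op 3: read(P0, v0) -> 46. No state change.
Op 4: write(P0, v1, 121). refcount(pp1)=2>1 -> COPY to pp4. 5 ppages; refcounts: pp0:2 pp1:1 pp2:1 pp3:1 pp4:1
Op 5: fork(P0) -> P2. 5 ppages; refcounts: pp0:3 pp1:1 pp2:2 pp3:1 pp4:2
Op 6: write(P2, v2, 104). refcount(pp2)=2>1 -> COPY to pp5. 6 ppages; refcounts: pp0:3 pp1:1 pp2:1 pp3:1 pp4:2 pp5:1
Op 7: fork(P1) -> P3. 6 ppages; refcounts: pp0:4 pp1:2 pp2:1 pp3:2 pp4:2 pp5:1
Op 8: write(P1, v0, 125). refcount(pp0)=4>1 -> COPY to pp6. 7 ppages; refcounts: pp0:3 pp1:2 pp2:1 pp3:2 pp4:2 pp5:1 pp6:1
Op 9: write(P0, v0, 128). refcount(pp0)=3>1 -> COPY to pp7. 8 ppages; refcounts: pp0:2 pp1:2 pp2:1 pp3:2 pp4:2 pp5:1 pp6:1 pp7:1

Answer: 8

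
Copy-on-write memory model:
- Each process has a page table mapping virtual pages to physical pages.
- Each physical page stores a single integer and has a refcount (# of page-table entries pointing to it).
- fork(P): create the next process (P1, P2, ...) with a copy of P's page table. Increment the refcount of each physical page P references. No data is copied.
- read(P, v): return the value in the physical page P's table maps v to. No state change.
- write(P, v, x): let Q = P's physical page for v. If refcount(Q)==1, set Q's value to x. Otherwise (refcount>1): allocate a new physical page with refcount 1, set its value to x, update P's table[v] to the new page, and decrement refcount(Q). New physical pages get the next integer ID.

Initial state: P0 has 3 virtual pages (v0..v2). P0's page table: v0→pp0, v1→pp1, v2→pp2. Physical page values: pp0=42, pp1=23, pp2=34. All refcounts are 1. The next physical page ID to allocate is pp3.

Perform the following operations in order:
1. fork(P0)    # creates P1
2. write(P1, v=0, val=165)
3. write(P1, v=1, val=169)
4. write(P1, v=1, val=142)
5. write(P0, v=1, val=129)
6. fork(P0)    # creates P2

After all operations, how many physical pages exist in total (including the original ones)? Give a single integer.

Answer: 5

Derivation:
Op 1: fork(P0) -> P1. 3 ppages; refcounts: pp0:2 pp1:2 pp2:2
Op 2: write(P1, v0, 165). refcount(pp0)=2>1 -> COPY to pp3. 4 ppages; refcounts: pp0:1 pp1:2 pp2:2 pp3:1
Op 3: write(P1, v1, 169). refcount(pp1)=2>1 -> COPY to pp4. 5 ppages; refcounts: pp0:1 pp1:1 pp2:2 pp3:1 pp4:1
Op 4: write(P1, v1, 142). refcount(pp4)=1 -> write in place. 5 ppages; refcounts: pp0:1 pp1:1 pp2:2 pp3:1 pp4:1
Op 5: write(P0, v1, 129). refcount(pp1)=1 -> write in place. 5 ppages; refcounts: pp0:1 pp1:1 pp2:2 pp3:1 pp4:1
Op 6: fork(P0) -> P2. 5 ppages; refcounts: pp0:2 pp1:2 pp2:3 pp3:1 pp4:1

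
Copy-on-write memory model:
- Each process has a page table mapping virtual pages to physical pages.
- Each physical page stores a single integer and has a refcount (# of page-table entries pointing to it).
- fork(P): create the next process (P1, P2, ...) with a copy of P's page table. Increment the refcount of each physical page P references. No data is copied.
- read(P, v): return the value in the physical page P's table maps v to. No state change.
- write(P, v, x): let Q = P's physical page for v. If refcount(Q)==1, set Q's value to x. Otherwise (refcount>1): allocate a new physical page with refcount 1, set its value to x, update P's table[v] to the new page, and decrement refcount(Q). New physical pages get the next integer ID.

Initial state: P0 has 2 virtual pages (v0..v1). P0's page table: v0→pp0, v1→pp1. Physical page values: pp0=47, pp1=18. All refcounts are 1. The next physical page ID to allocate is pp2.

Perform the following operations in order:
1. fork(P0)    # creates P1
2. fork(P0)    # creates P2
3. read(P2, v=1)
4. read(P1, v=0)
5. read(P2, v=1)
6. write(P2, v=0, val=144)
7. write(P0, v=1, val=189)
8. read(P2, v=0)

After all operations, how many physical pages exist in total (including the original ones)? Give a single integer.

Op 1: fork(P0) -> P1. 2 ppages; refcounts: pp0:2 pp1:2
Op 2: fork(P0) -> P2. 2 ppages; refcounts: pp0:3 pp1:3
Op 3: read(P2, v1) -> 18. No state change.
Op 4: read(P1, v0) -> 47. No state change.
Op 5: read(P2, v1) -> 18. No state change.
Op 6: write(P2, v0, 144). refcount(pp0)=3>1 -> COPY to pp2. 3 ppages; refcounts: pp0:2 pp1:3 pp2:1
Op 7: write(P0, v1, 189). refcount(pp1)=3>1 -> COPY to pp3. 4 ppages; refcounts: pp0:2 pp1:2 pp2:1 pp3:1
Op 8: read(P2, v0) -> 144. No state change.

Answer: 4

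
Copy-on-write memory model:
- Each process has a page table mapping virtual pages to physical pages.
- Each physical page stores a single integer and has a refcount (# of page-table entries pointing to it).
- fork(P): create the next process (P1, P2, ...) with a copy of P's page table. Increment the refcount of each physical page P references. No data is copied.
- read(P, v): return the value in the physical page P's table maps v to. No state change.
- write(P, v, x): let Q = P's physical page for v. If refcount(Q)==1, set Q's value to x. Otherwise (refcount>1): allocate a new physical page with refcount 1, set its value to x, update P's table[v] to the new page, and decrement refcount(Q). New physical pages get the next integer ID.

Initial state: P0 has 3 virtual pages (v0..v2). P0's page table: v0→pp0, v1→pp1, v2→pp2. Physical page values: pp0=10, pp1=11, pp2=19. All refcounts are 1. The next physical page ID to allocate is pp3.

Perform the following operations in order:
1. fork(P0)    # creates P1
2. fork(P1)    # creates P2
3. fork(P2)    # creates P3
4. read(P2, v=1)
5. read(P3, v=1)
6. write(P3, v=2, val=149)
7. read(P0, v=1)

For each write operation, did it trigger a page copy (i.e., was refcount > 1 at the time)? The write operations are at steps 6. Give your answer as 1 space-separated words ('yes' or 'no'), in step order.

Op 1: fork(P0) -> P1. 3 ppages; refcounts: pp0:2 pp1:2 pp2:2
Op 2: fork(P1) -> P2. 3 ppages; refcounts: pp0:3 pp1:3 pp2:3
Op 3: fork(P2) -> P3. 3 ppages; refcounts: pp0:4 pp1:4 pp2:4
Op 4: read(P2, v1) -> 11. No state change.
Op 5: read(P3, v1) -> 11. No state change.
Op 6: write(P3, v2, 149). refcount(pp2)=4>1 -> COPY to pp3. 4 ppages; refcounts: pp0:4 pp1:4 pp2:3 pp3:1
Op 7: read(P0, v1) -> 11. No state change.

yes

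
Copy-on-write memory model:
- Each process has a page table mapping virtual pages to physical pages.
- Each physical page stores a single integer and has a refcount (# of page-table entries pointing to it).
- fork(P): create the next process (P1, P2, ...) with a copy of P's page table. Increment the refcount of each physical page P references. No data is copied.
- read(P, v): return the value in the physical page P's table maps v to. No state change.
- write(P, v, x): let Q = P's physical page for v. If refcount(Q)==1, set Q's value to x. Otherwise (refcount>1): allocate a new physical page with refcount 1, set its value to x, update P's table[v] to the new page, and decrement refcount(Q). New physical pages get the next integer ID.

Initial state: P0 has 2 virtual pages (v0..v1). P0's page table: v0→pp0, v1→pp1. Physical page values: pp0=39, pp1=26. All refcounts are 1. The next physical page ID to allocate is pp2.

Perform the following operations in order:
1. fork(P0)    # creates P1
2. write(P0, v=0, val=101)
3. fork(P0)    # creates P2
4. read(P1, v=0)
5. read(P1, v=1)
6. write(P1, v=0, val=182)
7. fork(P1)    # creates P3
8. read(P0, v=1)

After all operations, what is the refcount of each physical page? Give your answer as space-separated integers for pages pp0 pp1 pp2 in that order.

Op 1: fork(P0) -> P1. 2 ppages; refcounts: pp0:2 pp1:2
Op 2: write(P0, v0, 101). refcount(pp0)=2>1 -> COPY to pp2. 3 ppages; refcounts: pp0:1 pp1:2 pp2:1
Op 3: fork(P0) -> P2. 3 ppages; refcounts: pp0:1 pp1:3 pp2:2
Op 4: read(P1, v0) -> 39. No state change.
Op 5: read(P1, v1) -> 26. No state change.
Op 6: write(P1, v0, 182). refcount(pp0)=1 -> write in place. 3 ppages; refcounts: pp0:1 pp1:3 pp2:2
Op 7: fork(P1) -> P3. 3 ppages; refcounts: pp0:2 pp1:4 pp2:2
Op 8: read(P0, v1) -> 26. No state change.

Answer: 2 4 2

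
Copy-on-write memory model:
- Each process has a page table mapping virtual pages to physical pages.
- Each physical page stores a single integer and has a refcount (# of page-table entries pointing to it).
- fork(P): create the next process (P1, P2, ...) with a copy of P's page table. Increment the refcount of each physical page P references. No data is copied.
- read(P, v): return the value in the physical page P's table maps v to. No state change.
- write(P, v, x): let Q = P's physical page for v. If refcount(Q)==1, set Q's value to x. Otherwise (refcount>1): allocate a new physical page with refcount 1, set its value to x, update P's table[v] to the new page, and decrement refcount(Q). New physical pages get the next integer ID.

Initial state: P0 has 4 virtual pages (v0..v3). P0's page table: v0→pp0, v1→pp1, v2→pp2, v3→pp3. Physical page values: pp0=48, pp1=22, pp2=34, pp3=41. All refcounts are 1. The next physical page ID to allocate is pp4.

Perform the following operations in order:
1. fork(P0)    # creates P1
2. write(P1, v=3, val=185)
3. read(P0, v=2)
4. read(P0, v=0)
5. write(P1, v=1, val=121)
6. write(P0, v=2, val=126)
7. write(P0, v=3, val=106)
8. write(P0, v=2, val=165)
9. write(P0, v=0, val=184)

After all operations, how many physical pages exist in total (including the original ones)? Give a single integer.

Op 1: fork(P0) -> P1. 4 ppages; refcounts: pp0:2 pp1:2 pp2:2 pp3:2
Op 2: write(P1, v3, 185). refcount(pp3)=2>1 -> COPY to pp4. 5 ppages; refcounts: pp0:2 pp1:2 pp2:2 pp3:1 pp4:1
Op 3: read(P0, v2) -> 34. No state change.
Op 4: read(P0, v0) -> 48. No state change.
Op 5: write(P1, v1, 121). refcount(pp1)=2>1 -> COPY to pp5. 6 ppages; refcounts: pp0:2 pp1:1 pp2:2 pp3:1 pp4:1 pp5:1
Op 6: write(P0, v2, 126). refcount(pp2)=2>1 -> COPY to pp6. 7 ppages; refcounts: pp0:2 pp1:1 pp2:1 pp3:1 pp4:1 pp5:1 pp6:1
Op 7: write(P0, v3, 106). refcount(pp3)=1 -> write in place. 7 ppages; refcounts: pp0:2 pp1:1 pp2:1 pp3:1 pp4:1 pp5:1 pp6:1
Op 8: write(P0, v2, 165). refcount(pp6)=1 -> write in place. 7 ppages; refcounts: pp0:2 pp1:1 pp2:1 pp3:1 pp4:1 pp5:1 pp6:1
Op 9: write(P0, v0, 184). refcount(pp0)=2>1 -> COPY to pp7. 8 ppages; refcounts: pp0:1 pp1:1 pp2:1 pp3:1 pp4:1 pp5:1 pp6:1 pp7:1

Answer: 8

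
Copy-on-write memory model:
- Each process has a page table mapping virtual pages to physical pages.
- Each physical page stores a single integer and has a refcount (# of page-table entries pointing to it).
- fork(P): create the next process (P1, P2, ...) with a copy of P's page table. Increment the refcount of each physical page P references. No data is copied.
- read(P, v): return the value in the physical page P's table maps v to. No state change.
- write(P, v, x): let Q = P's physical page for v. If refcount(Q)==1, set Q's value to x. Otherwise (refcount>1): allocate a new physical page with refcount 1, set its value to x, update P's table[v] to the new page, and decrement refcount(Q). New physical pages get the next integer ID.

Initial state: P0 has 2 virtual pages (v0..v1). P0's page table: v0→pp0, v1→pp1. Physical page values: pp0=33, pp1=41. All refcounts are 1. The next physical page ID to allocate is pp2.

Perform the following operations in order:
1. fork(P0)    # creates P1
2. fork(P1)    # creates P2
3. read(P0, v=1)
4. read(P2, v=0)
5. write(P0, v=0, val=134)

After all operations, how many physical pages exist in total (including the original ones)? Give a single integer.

Op 1: fork(P0) -> P1. 2 ppages; refcounts: pp0:2 pp1:2
Op 2: fork(P1) -> P2. 2 ppages; refcounts: pp0:3 pp1:3
Op 3: read(P0, v1) -> 41. No state change.
Op 4: read(P2, v0) -> 33. No state change.
Op 5: write(P0, v0, 134). refcount(pp0)=3>1 -> COPY to pp2. 3 ppages; refcounts: pp0:2 pp1:3 pp2:1

Answer: 3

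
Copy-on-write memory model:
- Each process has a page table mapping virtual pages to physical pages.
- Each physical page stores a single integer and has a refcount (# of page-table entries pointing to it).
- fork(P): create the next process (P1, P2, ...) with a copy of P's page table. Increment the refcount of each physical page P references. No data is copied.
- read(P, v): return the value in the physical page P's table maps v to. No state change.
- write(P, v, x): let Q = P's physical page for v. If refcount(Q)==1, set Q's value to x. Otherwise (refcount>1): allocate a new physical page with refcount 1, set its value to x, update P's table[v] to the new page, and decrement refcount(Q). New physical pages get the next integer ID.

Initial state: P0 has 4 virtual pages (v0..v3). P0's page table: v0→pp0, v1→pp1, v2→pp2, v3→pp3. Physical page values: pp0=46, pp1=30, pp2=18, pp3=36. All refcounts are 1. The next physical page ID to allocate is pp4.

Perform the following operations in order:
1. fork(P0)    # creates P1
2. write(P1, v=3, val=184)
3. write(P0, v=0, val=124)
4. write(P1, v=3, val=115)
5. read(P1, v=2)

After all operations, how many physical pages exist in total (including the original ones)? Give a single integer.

Answer: 6

Derivation:
Op 1: fork(P0) -> P1. 4 ppages; refcounts: pp0:2 pp1:2 pp2:2 pp3:2
Op 2: write(P1, v3, 184). refcount(pp3)=2>1 -> COPY to pp4. 5 ppages; refcounts: pp0:2 pp1:2 pp2:2 pp3:1 pp4:1
Op 3: write(P0, v0, 124). refcount(pp0)=2>1 -> COPY to pp5. 6 ppages; refcounts: pp0:1 pp1:2 pp2:2 pp3:1 pp4:1 pp5:1
Op 4: write(P1, v3, 115). refcount(pp4)=1 -> write in place. 6 ppages; refcounts: pp0:1 pp1:2 pp2:2 pp3:1 pp4:1 pp5:1
Op 5: read(P1, v2) -> 18. No state change.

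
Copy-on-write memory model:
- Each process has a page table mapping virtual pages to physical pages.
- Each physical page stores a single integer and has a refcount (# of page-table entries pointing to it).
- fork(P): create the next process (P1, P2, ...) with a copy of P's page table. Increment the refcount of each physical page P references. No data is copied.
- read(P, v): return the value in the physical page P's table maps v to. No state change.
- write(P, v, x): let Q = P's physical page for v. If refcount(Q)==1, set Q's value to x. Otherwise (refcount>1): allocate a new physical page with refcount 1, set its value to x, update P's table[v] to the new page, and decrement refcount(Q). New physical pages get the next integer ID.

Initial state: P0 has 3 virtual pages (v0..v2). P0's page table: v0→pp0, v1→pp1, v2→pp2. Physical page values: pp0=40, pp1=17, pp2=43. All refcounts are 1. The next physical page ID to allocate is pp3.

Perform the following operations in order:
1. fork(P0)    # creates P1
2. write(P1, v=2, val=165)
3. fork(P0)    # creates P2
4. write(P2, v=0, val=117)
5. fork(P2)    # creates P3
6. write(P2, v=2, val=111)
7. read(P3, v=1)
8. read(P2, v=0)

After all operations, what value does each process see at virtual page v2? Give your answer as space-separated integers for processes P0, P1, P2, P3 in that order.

Op 1: fork(P0) -> P1. 3 ppages; refcounts: pp0:2 pp1:2 pp2:2
Op 2: write(P1, v2, 165). refcount(pp2)=2>1 -> COPY to pp3. 4 ppages; refcounts: pp0:2 pp1:2 pp2:1 pp3:1
Op 3: fork(P0) -> P2. 4 ppages; refcounts: pp0:3 pp1:3 pp2:2 pp3:1
Op 4: write(P2, v0, 117). refcount(pp0)=3>1 -> COPY to pp4. 5 ppages; refcounts: pp0:2 pp1:3 pp2:2 pp3:1 pp4:1
Op 5: fork(P2) -> P3. 5 ppages; refcounts: pp0:2 pp1:4 pp2:3 pp3:1 pp4:2
Op 6: write(P2, v2, 111). refcount(pp2)=3>1 -> COPY to pp5. 6 ppages; refcounts: pp0:2 pp1:4 pp2:2 pp3:1 pp4:2 pp5:1
Op 7: read(P3, v1) -> 17. No state change.
Op 8: read(P2, v0) -> 117. No state change.
P0: v2 -> pp2 = 43
P1: v2 -> pp3 = 165
P2: v2 -> pp5 = 111
P3: v2 -> pp2 = 43

Answer: 43 165 111 43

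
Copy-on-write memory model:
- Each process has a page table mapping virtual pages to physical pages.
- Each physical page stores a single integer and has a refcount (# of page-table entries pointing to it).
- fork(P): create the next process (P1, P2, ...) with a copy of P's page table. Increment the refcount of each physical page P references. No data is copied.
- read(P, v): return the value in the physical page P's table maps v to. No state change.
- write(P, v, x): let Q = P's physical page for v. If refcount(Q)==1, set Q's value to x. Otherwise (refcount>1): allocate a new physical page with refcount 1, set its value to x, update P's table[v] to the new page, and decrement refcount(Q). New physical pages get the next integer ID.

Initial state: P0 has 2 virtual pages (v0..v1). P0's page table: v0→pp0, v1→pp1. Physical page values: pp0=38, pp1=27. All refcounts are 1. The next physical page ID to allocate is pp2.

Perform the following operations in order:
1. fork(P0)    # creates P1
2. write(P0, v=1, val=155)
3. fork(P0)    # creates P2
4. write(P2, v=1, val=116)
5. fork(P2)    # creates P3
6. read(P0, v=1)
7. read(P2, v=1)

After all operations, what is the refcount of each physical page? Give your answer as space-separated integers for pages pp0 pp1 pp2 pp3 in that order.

Op 1: fork(P0) -> P1. 2 ppages; refcounts: pp0:2 pp1:2
Op 2: write(P0, v1, 155). refcount(pp1)=2>1 -> COPY to pp2. 3 ppages; refcounts: pp0:2 pp1:1 pp2:1
Op 3: fork(P0) -> P2. 3 ppages; refcounts: pp0:3 pp1:1 pp2:2
Op 4: write(P2, v1, 116). refcount(pp2)=2>1 -> COPY to pp3. 4 ppages; refcounts: pp0:3 pp1:1 pp2:1 pp3:1
Op 5: fork(P2) -> P3. 4 ppages; refcounts: pp0:4 pp1:1 pp2:1 pp3:2
Op 6: read(P0, v1) -> 155. No state change.
Op 7: read(P2, v1) -> 116. No state change.

Answer: 4 1 1 2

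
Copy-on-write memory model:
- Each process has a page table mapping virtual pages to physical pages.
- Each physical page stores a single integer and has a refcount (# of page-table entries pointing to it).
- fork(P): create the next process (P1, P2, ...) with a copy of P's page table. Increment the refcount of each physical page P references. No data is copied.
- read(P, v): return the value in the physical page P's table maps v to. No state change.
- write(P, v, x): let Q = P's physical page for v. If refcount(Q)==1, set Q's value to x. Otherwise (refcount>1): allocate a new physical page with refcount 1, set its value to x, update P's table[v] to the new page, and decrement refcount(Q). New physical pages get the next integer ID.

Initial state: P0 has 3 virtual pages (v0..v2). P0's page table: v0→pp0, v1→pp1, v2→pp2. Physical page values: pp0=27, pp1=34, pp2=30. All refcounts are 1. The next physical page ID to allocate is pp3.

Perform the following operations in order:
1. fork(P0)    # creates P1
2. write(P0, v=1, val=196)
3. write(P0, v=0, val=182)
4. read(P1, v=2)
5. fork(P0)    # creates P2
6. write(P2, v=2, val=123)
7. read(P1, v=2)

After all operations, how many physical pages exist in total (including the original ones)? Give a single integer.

Answer: 6

Derivation:
Op 1: fork(P0) -> P1. 3 ppages; refcounts: pp0:2 pp1:2 pp2:2
Op 2: write(P0, v1, 196). refcount(pp1)=2>1 -> COPY to pp3. 4 ppages; refcounts: pp0:2 pp1:1 pp2:2 pp3:1
Op 3: write(P0, v0, 182). refcount(pp0)=2>1 -> COPY to pp4. 5 ppages; refcounts: pp0:1 pp1:1 pp2:2 pp3:1 pp4:1
Op 4: read(P1, v2) -> 30. No state change.
Op 5: fork(P0) -> P2. 5 ppages; refcounts: pp0:1 pp1:1 pp2:3 pp3:2 pp4:2
Op 6: write(P2, v2, 123). refcount(pp2)=3>1 -> COPY to pp5. 6 ppages; refcounts: pp0:1 pp1:1 pp2:2 pp3:2 pp4:2 pp5:1
Op 7: read(P1, v2) -> 30. No state change.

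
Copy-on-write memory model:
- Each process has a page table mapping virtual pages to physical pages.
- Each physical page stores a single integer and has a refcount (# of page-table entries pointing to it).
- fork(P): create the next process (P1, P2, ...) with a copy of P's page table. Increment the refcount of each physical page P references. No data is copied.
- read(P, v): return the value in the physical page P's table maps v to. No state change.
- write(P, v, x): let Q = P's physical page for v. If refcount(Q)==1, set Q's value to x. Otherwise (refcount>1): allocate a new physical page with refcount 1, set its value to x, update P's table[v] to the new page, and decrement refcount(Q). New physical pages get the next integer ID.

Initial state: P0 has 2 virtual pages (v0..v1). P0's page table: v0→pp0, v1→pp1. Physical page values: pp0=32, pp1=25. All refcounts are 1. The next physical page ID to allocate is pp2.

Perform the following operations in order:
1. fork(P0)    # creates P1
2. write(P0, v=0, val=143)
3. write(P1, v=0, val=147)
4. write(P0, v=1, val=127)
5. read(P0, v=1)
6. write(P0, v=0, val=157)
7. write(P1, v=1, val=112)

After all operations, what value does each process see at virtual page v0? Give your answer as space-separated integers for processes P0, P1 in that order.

Op 1: fork(P0) -> P1. 2 ppages; refcounts: pp0:2 pp1:2
Op 2: write(P0, v0, 143). refcount(pp0)=2>1 -> COPY to pp2. 3 ppages; refcounts: pp0:1 pp1:2 pp2:1
Op 3: write(P1, v0, 147). refcount(pp0)=1 -> write in place. 3 ppages; refcounts: pp0:1 pp1:2 pp2:1
Op 4: write(P0, v1, 127). refcount(pp1)=2>1 -> COPY to pp3. 4 ppages; refcounts: pp0:1 pp1:1 pp2:1 pp3:1
Op 5: read(P0, v1) -> 127. No state change.
Op 6: write(P0, v0, 157). refcount(pp2)=1 -> write in place. 4 ppages; refcounts: pp0:1 pp1:1 pp2:1 pp3:1
Op 7: write(P1, v1, 112). refcount(pp1)=1 -> write in place. 4 ppages; refcounts: pp0:1 pp1:1 pp2:1 pp3:1
P0: v0 -> pp2 = 157
P1: v0 -> pp0 = 147

Answer: 157 147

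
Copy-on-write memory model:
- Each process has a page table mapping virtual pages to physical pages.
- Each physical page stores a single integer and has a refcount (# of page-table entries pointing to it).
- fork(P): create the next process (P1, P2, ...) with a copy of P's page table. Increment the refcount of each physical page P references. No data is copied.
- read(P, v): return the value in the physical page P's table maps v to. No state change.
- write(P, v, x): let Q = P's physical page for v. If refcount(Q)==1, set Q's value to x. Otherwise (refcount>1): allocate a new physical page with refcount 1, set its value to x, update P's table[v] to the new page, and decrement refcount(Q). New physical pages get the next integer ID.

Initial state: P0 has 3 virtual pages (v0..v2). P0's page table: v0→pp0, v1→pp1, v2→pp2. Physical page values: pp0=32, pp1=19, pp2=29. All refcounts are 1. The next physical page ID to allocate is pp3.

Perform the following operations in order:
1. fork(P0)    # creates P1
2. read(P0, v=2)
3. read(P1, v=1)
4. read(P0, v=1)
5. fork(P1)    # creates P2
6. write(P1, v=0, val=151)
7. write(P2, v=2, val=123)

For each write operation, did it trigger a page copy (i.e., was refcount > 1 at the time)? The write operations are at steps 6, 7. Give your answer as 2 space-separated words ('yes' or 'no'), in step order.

Op 1: fork(P0) -> P1. 3 ppages; refcounts: pp0:2 pp1:2 pp2:2
Op 2: read(P0, v2) -> 29. No state change.
Op 3: read(P1, v1) -> 19. No state change.
Op 4: read(P0, v1) -> 19. No state change.
Op 5: fork(P1) -> P2. 3 ppages; refcounts: pp0:3 pp1:3 pp2:3
Op 6: write(P1, v0, 151). refcount(pp0)=3>1 -> COPY to pp3. 4 ppages; refcounts: pp0:2 pp1:3 pp2:3 pp3:1
Op 7: write(P2, v2, 123). refcount(pp2)=3>1 -> COPY to pp4. 5 ppages; refcounts: pp0:2 pp1:3 pp2:2 pp3:1 pp4:1

yes yes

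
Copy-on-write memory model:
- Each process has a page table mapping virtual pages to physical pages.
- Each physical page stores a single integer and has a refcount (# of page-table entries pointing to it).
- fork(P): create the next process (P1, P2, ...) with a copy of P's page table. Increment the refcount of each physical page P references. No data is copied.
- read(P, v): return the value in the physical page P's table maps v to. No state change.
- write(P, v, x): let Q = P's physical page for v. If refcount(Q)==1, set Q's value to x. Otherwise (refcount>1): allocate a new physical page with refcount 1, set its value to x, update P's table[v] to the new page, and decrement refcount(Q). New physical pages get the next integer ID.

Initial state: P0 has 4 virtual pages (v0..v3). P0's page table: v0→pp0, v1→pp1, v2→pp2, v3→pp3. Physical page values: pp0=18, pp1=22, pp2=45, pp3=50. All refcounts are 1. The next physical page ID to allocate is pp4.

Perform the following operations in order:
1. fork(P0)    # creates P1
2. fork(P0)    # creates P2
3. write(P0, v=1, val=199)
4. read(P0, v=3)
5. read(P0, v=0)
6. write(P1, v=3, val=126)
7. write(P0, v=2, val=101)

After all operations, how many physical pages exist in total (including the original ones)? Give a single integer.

Op 1: fork(P0) -> P1. 4 ppages; refcounts: pp0:2 pp1:2 pp2:2 pp3:2
Op 2: fork(P0) -> P2. 4 ppages; refcounts: pp0:3 pp1:3 pp2:3 pp3:3
Op 3: write(P0, v1, 199). refcount(pp1)=3>1 -> COPY to pp4. 5 ppages; refcounts: pp0:3 pp1:2 pp2:3 pp3:3 pp4:1
Op 4: read(P0, v3) -> 50. No state change.
Op 5: read(P0, v0) -> 18. No state change.
Op 6: write(P1, v3, 126). refcount(pp3)=3>1 -> COPY to pp5. 6 ppages; refcounts: pp0:3 pp1:2 pp2:3 pp3:2 pp4:1 pp5:1
Op 7: write(P0, v2, 101). refcount(pp2)=3>1 -> COPY to pp6. 7 ppages; refcounts: pp0:3 pp1:2 pp2:2 pp3:2 pp4:1 pp5:1 pp6:1

Answer: 7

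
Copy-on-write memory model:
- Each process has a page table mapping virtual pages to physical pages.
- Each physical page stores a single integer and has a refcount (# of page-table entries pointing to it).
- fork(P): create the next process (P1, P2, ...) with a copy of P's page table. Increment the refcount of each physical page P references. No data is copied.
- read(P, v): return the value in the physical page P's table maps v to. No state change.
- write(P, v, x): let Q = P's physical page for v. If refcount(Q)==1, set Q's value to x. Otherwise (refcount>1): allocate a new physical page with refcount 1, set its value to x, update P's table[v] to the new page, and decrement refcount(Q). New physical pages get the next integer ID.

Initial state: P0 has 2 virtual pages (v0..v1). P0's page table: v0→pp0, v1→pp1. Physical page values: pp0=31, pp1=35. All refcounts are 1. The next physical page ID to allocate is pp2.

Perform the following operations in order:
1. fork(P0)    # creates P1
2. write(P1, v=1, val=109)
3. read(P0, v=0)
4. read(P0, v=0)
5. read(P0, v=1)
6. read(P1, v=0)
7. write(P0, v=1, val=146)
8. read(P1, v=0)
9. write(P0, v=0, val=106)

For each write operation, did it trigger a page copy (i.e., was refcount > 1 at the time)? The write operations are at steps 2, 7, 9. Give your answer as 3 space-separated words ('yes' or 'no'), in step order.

Op 1: fork(P0) -> P1. 2 ppages; refcounts: pp0:2 pp1:2
Op 2: write(P1, v1, 109). refcount(pp1)=2>1 -> COPY to pp2. 3 ppages; refcounts: pp0:2 pp1:1 pp2:1
Op 3: read(P0, v0) -> 31. No state change.
Op 4: read(P0, v0) -> 31. No state change.
Op 5: read(P0, v1) -> 35. No state change.
Op 6: read(P1, v0) -> 31. No state change.
Op 7: write(P0, v1, 146). refcount(pp1)=1 -> write in place. 3 ppages; refcounts: pp0:2 pp1:1 pp2:1
Op 8: read(P1, v0) -> 31. No state change.
Op 9: write(P0, v0, 106). refcount(pp0)=2>1 -> COPY to pp3. 4 ppages; refcounts: pp0:1 pp1:1 pp2:1 pp3:1

yes no yes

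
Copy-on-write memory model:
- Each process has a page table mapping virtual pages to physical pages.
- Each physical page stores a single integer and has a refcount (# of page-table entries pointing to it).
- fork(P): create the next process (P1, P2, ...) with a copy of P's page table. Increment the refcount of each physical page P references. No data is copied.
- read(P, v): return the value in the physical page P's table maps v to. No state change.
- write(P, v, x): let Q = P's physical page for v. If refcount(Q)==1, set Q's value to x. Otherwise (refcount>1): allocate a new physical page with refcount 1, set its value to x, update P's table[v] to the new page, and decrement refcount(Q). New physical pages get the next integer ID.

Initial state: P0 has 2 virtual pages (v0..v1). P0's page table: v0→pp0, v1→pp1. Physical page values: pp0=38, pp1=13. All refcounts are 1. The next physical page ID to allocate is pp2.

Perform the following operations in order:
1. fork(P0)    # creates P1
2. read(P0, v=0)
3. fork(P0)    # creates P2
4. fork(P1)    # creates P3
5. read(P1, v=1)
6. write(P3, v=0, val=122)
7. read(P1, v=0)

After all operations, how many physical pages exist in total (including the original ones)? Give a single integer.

Op 1: fork(P0) -> P1. 2 ppages; refcounts: pp0:2 pp1:2
Op 2: read(P0, v0) -> 38. No state change.
Op 3: fork(P0) -> P2. 2 ppages; refcounts: pp0:3 pp1:3
Op 4: fork(P1) -> P3. 2 ppages; refcounts: pp0:4 pp1:4
Op 5: read(P1, v1) -> 13. No state change.
Op 6: write(P3, v0, 122). refcount(pp0)=4>1 -> COPY to pp2. 3 ppages; refcounts: pp0:3 pp1:4 pp2:1
Op 7: read(P1, v0) -> 38. No state change.

Answer: 3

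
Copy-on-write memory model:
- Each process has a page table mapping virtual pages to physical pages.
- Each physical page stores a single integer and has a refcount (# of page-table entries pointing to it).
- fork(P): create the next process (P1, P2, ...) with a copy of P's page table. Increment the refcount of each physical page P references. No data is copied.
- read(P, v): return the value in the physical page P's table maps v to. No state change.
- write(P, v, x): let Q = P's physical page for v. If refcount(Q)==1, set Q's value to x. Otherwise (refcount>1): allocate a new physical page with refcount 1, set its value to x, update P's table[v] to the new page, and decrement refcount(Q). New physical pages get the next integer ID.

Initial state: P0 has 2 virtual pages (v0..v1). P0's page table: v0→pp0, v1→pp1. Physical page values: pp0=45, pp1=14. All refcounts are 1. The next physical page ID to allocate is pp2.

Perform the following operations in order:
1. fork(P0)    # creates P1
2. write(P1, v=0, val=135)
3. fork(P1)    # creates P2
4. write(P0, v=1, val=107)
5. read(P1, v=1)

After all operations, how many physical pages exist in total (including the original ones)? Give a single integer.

Answer: 4

Derivation:
Op 1: fork(P0) -> P1. 2 ppages; refcounts: pp0:2 pp1:2
Op 2: write(P1, v0, 135). refcount(pp0)=2>1 -> COPY to pp2. 3 ppages; refcounts: pp0:1 pp1:2 pp2:1
Op 3: fork(P1) -> P2. 3 ppages; refcounts: pp0:1 pp1:3 pp2:2
Op 4: write(P0, v1, 107). refcount(pp1)=3>1 -> COPY to pp3. 4 ppages; refcounts: pp0:1 pp1:2 pp2:2 pp3:1
Op 5: read(P1, v1) -> 14. No state change.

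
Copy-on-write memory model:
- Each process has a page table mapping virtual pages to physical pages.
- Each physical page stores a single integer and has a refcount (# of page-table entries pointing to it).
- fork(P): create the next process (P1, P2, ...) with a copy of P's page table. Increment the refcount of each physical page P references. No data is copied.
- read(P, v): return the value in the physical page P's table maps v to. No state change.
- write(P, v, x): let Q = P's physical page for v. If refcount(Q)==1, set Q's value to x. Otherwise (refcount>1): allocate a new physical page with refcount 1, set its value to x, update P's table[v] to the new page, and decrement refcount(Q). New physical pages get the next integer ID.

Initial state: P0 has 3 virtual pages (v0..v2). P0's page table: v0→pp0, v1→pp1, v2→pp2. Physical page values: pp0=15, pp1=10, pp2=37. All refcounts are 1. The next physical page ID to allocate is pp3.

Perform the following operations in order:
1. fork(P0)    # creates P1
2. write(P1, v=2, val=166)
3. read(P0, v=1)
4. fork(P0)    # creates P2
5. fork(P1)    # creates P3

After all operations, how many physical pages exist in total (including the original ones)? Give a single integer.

Op 1: fork(P0) -> P1. 3 ppages; refcounts: pp0:2 pp1:2 pp2:2
Op 2: write(P1, v2, 166). refcount(pp2)=2>1 -> COPY to pp3. 4 ppages; refcounts: pp0:2 pp1:2 pp2:1 pp3:1
Op 3: read(P0, v1) -> 10. No state change.
Op 4: fork(P0) -> P2. 4 ppages; refcounts: pp0:3 pp1:3 pp2:2 pp3:1
Op 5: fork(P1) -> P3. 4 ppages; refcounts: pp0:4 pp1:4 pp2:2 pp3:2

Answer: 4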